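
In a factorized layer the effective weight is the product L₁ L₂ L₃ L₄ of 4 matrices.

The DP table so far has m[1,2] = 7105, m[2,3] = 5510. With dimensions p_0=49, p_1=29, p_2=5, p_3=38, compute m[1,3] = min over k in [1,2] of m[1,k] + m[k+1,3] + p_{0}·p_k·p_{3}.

m[1,3] = min over k∈[1,2] of m[1,k]+m[k+1,3]+p_{0}·p_k·p_{3}.
k=1: 0 + 5510 + 49·29·38 = 59508; k=2: 7105 + 0 + 49·5·38 = 16415.
Minimum: 16415 at k=2.

16415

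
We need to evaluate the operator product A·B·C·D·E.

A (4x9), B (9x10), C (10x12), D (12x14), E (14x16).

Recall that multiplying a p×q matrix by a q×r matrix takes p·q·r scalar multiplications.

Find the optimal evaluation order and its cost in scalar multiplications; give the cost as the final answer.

2408

Adjacent pairs: AB = 4·9·10 = 360; BC = 9·10·12 = 1080; CD = 10·12·14 = 1680; DE = 12·14·16 = 2688.
Length 3: A..C: k=1: 0+1080+4·9·12=1512; k=2: 360+0+4·10·12=840 → min 840 | B..D: k=2: 0+1680+9·10·14=2940; k=3: 1080+0+9·12·14=2592 → min 2592 | C..E: k=3: 0+2688+10·12·16=4608; k=4: 1680+0+10·14·16=3920 → min 3920.
Length 4: A..D: k=1: 0+2592+4·9·14=3096; k=2: 360+1680+4·10·14=2600; k=3: 840+0+4·12·14=1512 → min 1512 | B..E: k=2: 0+3920+9·10·16=5360; k=3: 1080+2688+9·12·16=5496; k=4: 2592+0+9·14·16=4608 → min 4608.
Length 5: A..E: k=1: 0+4608+4·9·16=5184; k=2: 360+3920+4·10·16=4920; k=3: 840+2688+4·12·16=4296; k=4: 1512+0+4·14·16=2408 → min 2408.
Optimal parenthesization: ((((A·B)·C)·D)·E) with cost 2408.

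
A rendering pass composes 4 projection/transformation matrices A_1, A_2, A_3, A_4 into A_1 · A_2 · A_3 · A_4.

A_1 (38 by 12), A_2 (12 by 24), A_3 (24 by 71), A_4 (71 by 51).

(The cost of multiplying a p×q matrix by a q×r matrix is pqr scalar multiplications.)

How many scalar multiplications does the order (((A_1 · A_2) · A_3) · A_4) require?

(A_1 · A_2): 38×12 by 12×24 → 38×24, cost 38·12·24 = 10944
((A_1 · A_2) · A_3): 38×24 by 24×71 → 38×71, cost 38·24·71 = 64752; cumulative 75696
(((A_1 · A_2) · A_3) · A_4): 38×71 by 71×51 → 38×51, cost 38·71·51 = 137598; cumulative 213294
Total: 213294 scalar multiplications.

213294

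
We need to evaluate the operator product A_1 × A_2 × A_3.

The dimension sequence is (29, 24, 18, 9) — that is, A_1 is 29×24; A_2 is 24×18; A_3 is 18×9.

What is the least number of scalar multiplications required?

Order (A_1 × (A_2 × A_3)): (A_2 × A_3): 24×18 by 18×9 → 24×9, cost 24·18·9 = 3888; (A_1 × (A_2 × A_3)): 29×24 by 24×9 → 29×9, cost 29·24·9 = 6264; cumulative 10152. Total 10152.
Order ((A_1 × A_2) × A_3): (A_1 × A_2): 29×24 by 24×18 → 29×18, cost 29·24·18 = 12528; ((A_1 × A_2) × A_3): 29×18 by 18×9 → 29×9, cost 29·18·9 = 4698; cumulative 17226. Total 17226.
Minimum: 10152.

10152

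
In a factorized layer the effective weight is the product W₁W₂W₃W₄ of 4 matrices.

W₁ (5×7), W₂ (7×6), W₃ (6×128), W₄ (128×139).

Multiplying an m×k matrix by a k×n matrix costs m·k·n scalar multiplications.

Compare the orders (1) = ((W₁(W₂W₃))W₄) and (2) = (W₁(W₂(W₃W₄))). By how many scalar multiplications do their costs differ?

18639

Order (1) = ((W₁(W₂W₃))W₄): (W₂W₃): 7×6 by 6×128 → 7×128, cost 7·6·128 = 5376; (W₁(W₂W₃)): 5×7 by 7×128 → 5×128, cost 5·7·128 = 4480; cumulative 9856; ((W₁(W₂W₃))W₄): 5×128 by 128×139 → 5×139, cost 5·128·139 = 88960; cumulative 98816. Total 98816.
Order (2) = (W₁(W₂(W₃W₄))): (W₃W₄): 6×128 by 128×139 → 6×139, cost 6·128·139 = 106752; (W₂(W₃W₄)): 7×6 by 6×139 → 7×139, cost 7·6·139 = 5838; cumulative 112590; (W₁(W₂(W₃W₄))): 5×7 by 7×139 → 5×139, cost 5·7·139 = 4865; cumulative 117455. Total 117455.
Difference: |98816 − 117455| = 18639.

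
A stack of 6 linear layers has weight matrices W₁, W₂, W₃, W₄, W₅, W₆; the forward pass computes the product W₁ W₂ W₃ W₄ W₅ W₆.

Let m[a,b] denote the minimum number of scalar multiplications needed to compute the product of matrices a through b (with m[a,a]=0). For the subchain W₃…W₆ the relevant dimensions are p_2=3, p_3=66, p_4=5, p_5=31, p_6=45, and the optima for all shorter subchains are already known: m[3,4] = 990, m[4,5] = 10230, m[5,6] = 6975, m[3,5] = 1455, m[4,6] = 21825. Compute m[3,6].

m[3,6] = min over k∈[3,5] of m[3,k]+m[k+1,6]+p_{2}·p_k·p_{6}.
k=3: 0 + 21825 + 3·66·45 = 30735; k=4: 990 + 6975 + 3·5·45 = 8640; k=5: 1455 + 0 + 3·31·45 = 5640.
Minimum: 5640 at k=5.

5640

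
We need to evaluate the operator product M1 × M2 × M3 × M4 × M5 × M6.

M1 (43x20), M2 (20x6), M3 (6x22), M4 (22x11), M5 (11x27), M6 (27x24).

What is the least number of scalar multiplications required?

18474

Adjacent pairs: M1M2 = 43·20·6 = 5160; M2M3 = 20·6·22 = 2640; M3M4 = 6·22·11 = 1452; M4M5 = 22·11·27 = 6534; M5M6 = 11·27·24 = 7128.
Length 3: M1..M3: k=1: 0+2640+43·20·22=21560; k=2: 5160+0+43·6·22=10836 → min 10836 | M2..M4: k=2: 0+1452+20·6·11=2772; k=3: 2640+0+20·22·11=7480 → min 2772 | M3..M5: k=3: 0+6534+6·22·27=10098; k=4: 1452+0+6·11·27=3234 → min 3234 | M4..M6: k=4: 0+7128+22·11·24=12936; k=5: 6534+0+22·27·24=20790 → min 12936.
Length 4: M1..M4: k=1: 0+2772+43·20·11=12232; k=2: 5160+1452+43·6·11=9450; k=3: 10836+0+43·22·11=21242 → min 9450 | M2..M5: k=2: 0+3234+20·6·27=6474; k=3: 2640+6534+20·22·27=21054; k=4: 2772+0+20·11·27=8712 → min 6474 | M3..M6: k=3: 0+12936+6·22·24=16104; k=4: 1452+7128+6·11·24=10164; k=5: 3234+0+6·27·24=7122 → min 7122.
Length 5: M1..M5: k=1: 0+6474+43·20·27=29694; k=2: 5160+3234+43·6·27=15360; k=3: 10836+6534+43·22·27=42912; k=4: 9450+0+43·11·27=22221 → min 15360 | M2..M6: k=2: 0+7122+20·6·24=10002; k=3: 2640+12936+20·22·24=26136; k=4: 2772+7128+20·11·24=15180; k=5: 6474+0+20·27·24=19434 → min 10002.
Length 6: M1..M6: k=1: 0+10002+43·20·24=30642; k=2: 5160+7122+43·6·24=18474; k=3: 10836+12936+43·22·24=46476; k=4: 9450+7128+43·11·24=27930; k=5: 15360+0+43·27·24=43224 → min 18474.
Optimal order: ((M1 × M2) × (((M3 × M4) × M5) × M6)) with cost 18474.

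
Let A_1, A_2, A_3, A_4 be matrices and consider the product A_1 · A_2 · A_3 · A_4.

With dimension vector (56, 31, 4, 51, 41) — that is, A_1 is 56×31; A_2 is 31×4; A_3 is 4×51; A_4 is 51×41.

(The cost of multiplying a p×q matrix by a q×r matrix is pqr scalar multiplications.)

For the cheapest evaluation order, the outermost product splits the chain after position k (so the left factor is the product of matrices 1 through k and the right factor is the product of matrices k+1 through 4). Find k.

Adjacent pairs: A_1A_2 = 56·31·4 = 6944; A_2A_3 = 31·4·51 = 6324; A_3A_4 = 4·51·41 = 8364.
Length 3: A_1..A_3: k=1: 0+6324+56·31·51=94860; k=2: 6944+0+56·4·51=18368 → min 18368 | A_2..A_4: k=2: 0+8364+31·4·41=13448; k=3: 6324+0+31·51·41=71145 → min 13448.
Top-level splits: k=1: (A_1..A_1)·(A_2..A_4) → 0+13448+56·31·41 = 84624; k=2: (A_1..A_2)·(A_3..A_4) → 6944+8364+56·4·41 = 24492; k=3: (A_1..A_3)·(A_4..A_4) → 18368+0+56·51·41 = 135464.
Best split is after A_2, i.e. k = 2.

2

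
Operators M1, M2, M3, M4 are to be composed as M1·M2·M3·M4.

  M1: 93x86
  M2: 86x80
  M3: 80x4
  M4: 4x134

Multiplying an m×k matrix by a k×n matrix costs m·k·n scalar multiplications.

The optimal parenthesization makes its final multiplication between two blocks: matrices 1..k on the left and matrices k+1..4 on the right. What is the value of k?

3

Adjacent pairs: M1M2 = 93·86·80 = 639840; M2M3 = 86·80·4 = 27520; M3M4 = 80·4·134 = 42880.
Length 3: M1..M3: k=1: 0+27520+93·86·4=59512; k=2: 639840+0+93·80·4=669600 → min 59512 | M2..M4: k=2: 0+42880+86·80·134=964800; k=3: 27520+0+86·4·134=73616 → min 73616.
Top-level splits: k=1: (M1..M1)·(M2..M4) → 0+73616+93·86·134 = 1145348; k=2: (M1..M2)·(M3..M4) → 639840+42880+93·80·134 = 1679680; k=3: (M1..M3)·(M4..M4) → 59512+0+93·4·134 = 109360.
Best split is after M3, i.e. k = 3.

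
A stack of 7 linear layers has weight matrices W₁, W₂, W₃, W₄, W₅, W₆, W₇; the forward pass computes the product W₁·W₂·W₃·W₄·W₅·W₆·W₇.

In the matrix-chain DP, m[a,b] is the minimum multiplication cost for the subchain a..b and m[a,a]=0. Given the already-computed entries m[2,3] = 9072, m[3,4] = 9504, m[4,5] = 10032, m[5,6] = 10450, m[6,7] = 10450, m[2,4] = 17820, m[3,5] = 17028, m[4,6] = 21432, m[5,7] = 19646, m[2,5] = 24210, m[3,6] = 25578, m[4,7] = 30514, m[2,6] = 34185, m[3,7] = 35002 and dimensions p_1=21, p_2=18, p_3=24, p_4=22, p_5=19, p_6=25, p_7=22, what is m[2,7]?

m[2,7] = min over k∈[2,6] of m[2,k]+m[k+1,7]+p_{1}·p_k·p_{7}.
k=2: 0 + 35002 + 21·18·22 = 43318; k=3: 9072 + 30514 + 21·24·22 = 50674; k=4: 17820 + 19646 + 21·22·22 = 47630; k=5: 24210 + 10450 + 21·19·22 = 43438; k=6: 34185 + 0 + 21·25·22 = 45735.
Minimum: 43318 at k=2.

43318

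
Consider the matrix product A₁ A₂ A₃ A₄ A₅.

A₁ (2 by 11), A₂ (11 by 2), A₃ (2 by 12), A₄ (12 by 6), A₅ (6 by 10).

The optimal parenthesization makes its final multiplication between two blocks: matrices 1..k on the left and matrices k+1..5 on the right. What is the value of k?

Adjacent pairs: A₁A₂ = 2·11·2 = 44; A₂A₃ = 11·2·12 = 264; A₃A₄ = 2·12·6 = 144; A₄A₅ = 12·6·10 = 720.
Length 3: A₁..A₃: k=1: 0+264+2·11·12=528; k=2: 44+0+2·2·12=92 → min 92 | A₂..A₄: k=2: 0+144+11·2·6=276; k=3: 264+0+11·12·6=1056 → min 276 | A₃..A₅: k=3: 0+720+2·12·10=960; k=4: 144+0+2·6·10=264 → min 264.
Length 4: A₁..A₄: k=1: 0+276+2·11·6=408; k=2: 44+144+2·2·6=212; k=3: 92+0+2·12·6=236 → min 212 | A₂..A₅: k=2: 0+264+11·2·10=484; k=3: 264+720+11·12·10=2304; k=4: 276+0+11·6·10=936 → min 484.
Top-level splits: k=1: (A₁..A₁)·(A₂..A₅) → 0+484+2·11·10 = 704; k=2: (A₁..A₂)·(A₃..A₅) → 44+264+2·2·10 = 348; k=3: (A₁..A₃)·(A₄..A₅) → 92+720+2·12·10 = 1052; k=4: (A₁..A₄)·(A₅..A₅) → 212+0+2·6·10 = 332.
Best split is after A₄, i.e. k = 4.

4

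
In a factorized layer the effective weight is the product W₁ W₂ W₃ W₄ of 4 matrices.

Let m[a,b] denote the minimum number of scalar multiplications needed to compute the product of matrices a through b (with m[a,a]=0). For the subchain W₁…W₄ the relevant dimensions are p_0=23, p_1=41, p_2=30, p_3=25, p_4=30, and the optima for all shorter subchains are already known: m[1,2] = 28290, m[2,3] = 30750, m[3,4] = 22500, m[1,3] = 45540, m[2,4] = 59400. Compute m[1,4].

m[1,4] = min over k∈[1,3] of m[1,k]+m[k+1,4]+p_{0}·p_k·p_{4}.
k=1: 0 + 59400 + 23·41·30 = 87690; k=2: 28290 + 22500 + 23·30·30 = 71490; k=3: 45540 + 0 + 23·25·30 = 62790.
Minimum: 62790 at k=3.

62790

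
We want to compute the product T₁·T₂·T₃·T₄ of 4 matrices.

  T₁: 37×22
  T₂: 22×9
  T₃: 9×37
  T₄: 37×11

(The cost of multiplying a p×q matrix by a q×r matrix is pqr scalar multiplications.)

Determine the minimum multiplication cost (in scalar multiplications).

Adjacent pairs: T₁T₂ = 37·22·9 = 7326; T₂T₃ = 22·9·37 = 7326; T₃T₄ = 9·37·11 = 3663.
Length 3: T₁..T₃: k=1: 0+7326+37·22·37=37444; k=2: 7326+0+37·9·37=19647 → min 19647 | T₂..T₄: k=2: 0+3663+22·9·11=5841; k=3: 7326+0+22·37·11=16280 → min 5841.
Length 4: T₁..T₄: k=1: 0+5841+37·22·11=14795; k=2: 7326+3663+37·9·11=14652; k=3: 19647+0+37·37·11=34706 → min 14652.
Optimal order: ((T₁·T₂)·(T₃·T₄)) with cost 14652.

14652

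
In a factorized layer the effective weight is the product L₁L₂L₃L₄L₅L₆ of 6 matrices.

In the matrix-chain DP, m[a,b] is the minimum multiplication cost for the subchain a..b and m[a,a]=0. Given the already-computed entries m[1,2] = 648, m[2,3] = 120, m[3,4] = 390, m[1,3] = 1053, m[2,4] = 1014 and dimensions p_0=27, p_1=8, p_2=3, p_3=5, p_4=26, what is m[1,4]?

3144

m[1,4] = min over k∈[1,3] of m[1,k]+m[k+1,4]+p_{0}·p_k·p_{4}.
k=1: 0 + 1014 + 27·8·26 = 6630; k=2: 648 + 390 + 27·3·26 = 3144; k=3: 1053 + 0 + 27·5·26 = 4563.
Minimum: 3144 at k=2.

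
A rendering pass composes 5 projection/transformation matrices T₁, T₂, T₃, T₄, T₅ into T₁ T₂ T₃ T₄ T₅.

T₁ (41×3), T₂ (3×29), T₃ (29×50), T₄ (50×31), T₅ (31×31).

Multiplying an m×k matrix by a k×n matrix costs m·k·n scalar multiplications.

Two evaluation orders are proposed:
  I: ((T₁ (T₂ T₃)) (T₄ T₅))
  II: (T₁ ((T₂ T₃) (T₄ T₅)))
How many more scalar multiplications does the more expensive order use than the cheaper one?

61237

Order I = ((T₁ (T₂ T₃)) (T₄ T₅)): (T₂ T₃): 3×29 by 29×50 → 3×50, cost 3·29·50 = 4350; (T₁ (T₂ T₃)): 41×3 by 3×50 → 41×50, cost 41·3·50 = 6150; cumulative 10500; (T₄ T₅): 50×31 by 31×31 → 50×31, cost 50·31·31 = 48050; ((T₁ (T₂ T₃)) (T₄ T₅)): 41×50 by 50×31 → 41×31, cost 41·50·31 = 63550; cumulative 122100. Total 122100.
Order II = (T₁ ((T₂ T₃) (T₄ T₅))): (T₂ T₃): 3×29 by 29×50 → 3×50, cost 3·29·50 = 4350; (T₄ T₅): 50×31 by 31×31 → 50×31, cost 50·31·31 = 48050; ((T₂ T₃) (T₄ T₅)): 3×50 by 50×31 → 3×31, cost 3·50·31 = 4650; cumulative 57050; (T₁ ((T₂ T₃) (T₄ T₅))): 41×3 by 3×31 → 41×31, cost 41·3·31 = 3813; cumulative 60863. Total 60863.
Difference: |122100 − 60863| = 61237.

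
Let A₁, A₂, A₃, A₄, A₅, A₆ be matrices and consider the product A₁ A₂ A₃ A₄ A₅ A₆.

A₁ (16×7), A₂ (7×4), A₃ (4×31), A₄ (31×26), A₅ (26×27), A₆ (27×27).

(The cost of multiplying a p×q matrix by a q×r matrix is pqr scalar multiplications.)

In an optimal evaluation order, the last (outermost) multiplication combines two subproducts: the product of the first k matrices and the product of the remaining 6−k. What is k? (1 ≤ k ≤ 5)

2

Adjacent pairs: A₁A₂ = 16·7·4 = 448; A₂A₃ = 7·4·31 = 868; A₃A₄ = 4·31·26 = 3224; A₄A₅ = 31·26·27 = 21762; A₅A₆ = 26·27·27 = 18954.
Length 3: A₁..A₃: k=1: 0+868+16·7·31=4340; k=2: 448+0+16·4·31=2432 → min 2432 | A₂..A₄: k=2: 0+3224+7·4·26=3952; k=3: 868+0+7·31·26=6510 → min 3952 | A₃..A₅: k=3: 0+21762+4·31·27=25110; k=4: 3224+0+4·26·27=6032 → min 6032 | A₄..A₆: k=4: 0+18954+31·26·27=40716; k=5: 21762+0+31·27·27=44361 → min 40716.
Length 4: A₁..A₄: k=1: 0+3952+16·7·26=6864; k=2: 448+3224+16·4·26=5336; k=3: 2432+0+16·31·26=15328 → min 5336 | A₂..A₅: k=2: 0+6032+7·4·27=6788; k=3: 868+21762+7·31·27=28489; k=4: 3952+0+7·26·27=8866 → min 6788 | A₃..A₆: k=3: 0+40716+4·31·27=44064; k=4: 3224+18954+4·26·27=24986; k=5: 6032+0+4·27·27=8948 → min 8948.
Length 5: A₁..A₅: k=1: 0+6788+16·7·27=9812; k=2: 448+6032+16·4·27=8208; k=3: 2432+21762+16·31·27=37586; k=4: 5336+0+16·26·27=16568 → min 8208 | A₂..A₆: k=2: 0+8948+7·4·27=9704; k=3: 868+40716+7·31·27=47443; k=4: 3952+18954+7·26·27=27820; k=5: 6788+0+7·27·27=11891 → min 9704.
Top-level splits: k=1: (A₁..A₁)·(A₂..A₆) → 0+9704+16·7·27 = 12728; k=2: (A₁..A₂)·(A₃..A₆) → 448+8948+16·4·27 = 11124; k=3: (A₁..A₃)·(A₄..A₆) → 2432+40716+16·31·27 = 56540; k=4: (A₁..A₄)·(A₅..A₆) → 5336+18954+16·26·27 = 35522; k=5: (A₁..A₅)·(A₆..A₆) → 8208+0+16·27·27 = 19872.
Best split is after A₂, i.e. k = 2.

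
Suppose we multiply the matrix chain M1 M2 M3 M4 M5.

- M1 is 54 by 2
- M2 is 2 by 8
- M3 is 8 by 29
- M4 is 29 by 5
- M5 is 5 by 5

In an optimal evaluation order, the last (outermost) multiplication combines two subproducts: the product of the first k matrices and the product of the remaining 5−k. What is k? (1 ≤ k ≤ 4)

1

Adjacent pairs: M1M2 = 54·2·8 = 864; M2M3 = 2·8·29 = 464; M3M4 = 8·29·5 = 1160; M4M5 = 29·5·5 = 725.
Length 3: M1..M3: k=1: 0+464+54·2·29=3596; k=2: 864+0+54·8·29=13392 → min 3596 | M2..M4: k=2: 0+1160+2·8·5=1240; k=3: 464+0+2·29·5=754 → min 754 | M3..M5: k=3: 0+725+8·29·5=1885; k=4: 1160+0+8·5·5=1360 → min 1360.
Length 4: M1..M4: k=1: 0+754+54·2·5=1294; k=2: 864+1160+54·8·5=4184; k=3: 3596+0+54·29·5=11426 → min 1294 | M2..M5: k=2: 0+1360+2·8·5=1440; k=3: 464+725+2·29·5=1479; k=4: 754+0+2·5·5=804 → min 804.
Top-level splits: k=1: (M1..M1)·(M2..M5) → 0+804+54·2·5 = 1344; k=2: (M1..M2)·(M3..M5) → 864+1360+54·8·5 = 4384; k=3: (M1..M3)·(M4..M5) → 3596+725+54·29·5 = 12151; k=4: (M1..M4)·(M5..M5) → 1294+0+54·5·5 = 2644.
Best split is after M1, i.e. k = 1.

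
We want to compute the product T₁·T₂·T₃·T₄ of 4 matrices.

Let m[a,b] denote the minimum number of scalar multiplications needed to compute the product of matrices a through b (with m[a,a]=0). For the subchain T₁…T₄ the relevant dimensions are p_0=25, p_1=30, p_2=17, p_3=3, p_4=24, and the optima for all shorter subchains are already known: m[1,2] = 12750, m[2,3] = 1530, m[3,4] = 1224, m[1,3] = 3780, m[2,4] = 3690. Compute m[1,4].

m[1,4] = min over k∈[1,3] of m[1,k]+m[k+1,4]+p_{0}·p_k·p_{4}.
k=1: 0 + 3690 + 25·30·24 = 21690; k=2: 12750 + 1224 + 25·17·24 = 24174; k=3: 3780 + 0 + 25·3·24 = 5580.
Minimum: 5580 at k=3.

5580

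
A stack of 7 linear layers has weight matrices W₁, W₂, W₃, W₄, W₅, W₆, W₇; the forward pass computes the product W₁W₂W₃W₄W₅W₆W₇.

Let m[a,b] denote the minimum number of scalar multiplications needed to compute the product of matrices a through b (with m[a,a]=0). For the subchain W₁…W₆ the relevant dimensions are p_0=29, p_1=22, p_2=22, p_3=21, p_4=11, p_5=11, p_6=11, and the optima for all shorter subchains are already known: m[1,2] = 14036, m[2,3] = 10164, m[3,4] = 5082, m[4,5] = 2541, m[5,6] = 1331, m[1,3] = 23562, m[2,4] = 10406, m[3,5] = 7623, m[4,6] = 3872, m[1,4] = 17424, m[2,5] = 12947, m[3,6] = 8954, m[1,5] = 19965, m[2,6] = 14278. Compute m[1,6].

21296

m[1,6] = min over k∈[1,5] of m[1,k]+m[k+1,6]+p_{0}·p_k·p_{6}.
k=1: 0 + 14278 + 29·22·11 = 21296; k=2: 14036 + 8954 + 29·22·11 = 30008; k=3: 23562 + 3872 + 29·21·11 = 34133; k=4: 17424 + 1331 + 29·11·11 = 22264; k=5: 19965 + 0 + 29·11·11 = 23474.
Minimum: 21296 at k=1.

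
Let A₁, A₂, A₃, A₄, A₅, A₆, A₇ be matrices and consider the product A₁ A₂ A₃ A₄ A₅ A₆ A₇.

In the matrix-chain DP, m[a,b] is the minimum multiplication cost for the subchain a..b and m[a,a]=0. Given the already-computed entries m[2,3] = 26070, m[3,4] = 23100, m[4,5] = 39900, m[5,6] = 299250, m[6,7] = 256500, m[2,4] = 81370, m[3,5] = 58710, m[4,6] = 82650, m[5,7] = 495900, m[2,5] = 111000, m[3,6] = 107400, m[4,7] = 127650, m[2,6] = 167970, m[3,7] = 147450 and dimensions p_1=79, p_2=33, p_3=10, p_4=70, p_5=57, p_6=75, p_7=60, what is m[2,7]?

201120

m[2,7] = min over k∈[2,6] of m[2,k]+m[k+1,7]+p_{1}·p_k·p_{7}.
k=2: 0 + 147450 + 79·33·60 = 303870; k=3: 26070 + 127650 + 79·10·60 = 201120; k=4: 81370 + 495900 + 79·70·60 = 909070; k=5: 111000 + 256500 + 79·57·60 = 637680; k=6: 167970 + 0 + 79·75·60 = 523470.
Minimum: 201120 at k=3.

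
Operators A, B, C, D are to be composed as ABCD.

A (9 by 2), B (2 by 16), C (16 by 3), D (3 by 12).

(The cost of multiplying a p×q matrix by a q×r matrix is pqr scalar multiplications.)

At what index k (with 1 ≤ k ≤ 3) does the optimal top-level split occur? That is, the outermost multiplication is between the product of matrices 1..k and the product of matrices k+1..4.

1

Adjacent pairs: AB = 9·2·16 = 288; BC = 2·16·3 = 96; CD = 16·3·12 = 576.
Length 3: A..C: k=1: 0+96+9·2·3=150; k=2: 288+0+9·16·3=720 → min 150 | B..D: k=2: 0+576+2·16·12=960; k=3: 96+0+2·3·12=168 → min 168.
Top-level splits: k=1: (A..A)·(B..D) → 0+168+9·2·12 = 384; k=2: (A..B)·(C..D) → 288+576+9·16·12 = 2592; k=3: (A..C)·(D..D) → 150+0+9·3·12 = 474.
Best split is after A, i.e. k = 1.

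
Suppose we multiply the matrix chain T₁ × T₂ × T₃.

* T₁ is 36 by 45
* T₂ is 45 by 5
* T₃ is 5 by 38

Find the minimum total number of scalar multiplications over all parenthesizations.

Order (T₁ × (T₂ × T₃)): (T₂ × T₃): 45×5 by 5×38 → 45×38, cost 45·5·38 = 8550; (T₁ × (T₂ × T₃)): 36×45 by 45×38 → 36×38, cost 36·45·38 = 61560; cumulative 70110. Total 70110.
Order ((T₁ × T₂) × T₃): (T₁ × T₂): 36×45 by 45×5 → 36×5, cost 36·45·5 = 8100; ((T₁ × T₂) × T₃): 36×5 by 5×38 → 36×38, cost 36·5·38 = 6840; cumulative 14940. Total 14940.
Minimum: 14940.

14940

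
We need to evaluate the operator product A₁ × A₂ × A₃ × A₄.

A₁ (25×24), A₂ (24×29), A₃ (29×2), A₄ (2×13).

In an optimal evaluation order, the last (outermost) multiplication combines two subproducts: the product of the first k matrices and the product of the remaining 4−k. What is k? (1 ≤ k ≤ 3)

Adjacent pairs: A₁A₂ = 25·24·29 = 17400; A₂A₃ = 24·29·2 = 1392; A₃A₄ = 29·2·13 = 754.
Length 3: A₁..A₃: k=1: 0+1392+25·24·2=2592; k=2: 17400+0+25·29·2=18850 → min 2592 | A₂..A₄: k=2: 0+754+24·29·13=9802; k=3: 1392+0+24·2·13=2016 → min 2016.
Top-level splits: k=1: (A₁..A₁)·(A₂..A₄) → 0+2016+25·24·13 = 9816; k=2: (A₁..A₂)·(A₃..A₄) → 17400+754+25·29·13 = 27579; k=3: (A₁..A₃)·(A₄..A₄) → 2592+0+25·2·13 = 3242.
Best split is after A₃, i.e. k = 3.

3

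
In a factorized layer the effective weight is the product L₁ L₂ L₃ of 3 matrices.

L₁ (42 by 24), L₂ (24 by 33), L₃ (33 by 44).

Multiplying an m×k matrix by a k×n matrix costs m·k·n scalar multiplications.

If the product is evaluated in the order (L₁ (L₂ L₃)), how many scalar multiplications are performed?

79200

(L₂ L₃): 24×33 by 33×44 → 24×44, cost 24·33·44 = 34848
(L₁ (L₂ L₃)): 42×24 by 24×44 → 42×44, cost 42·24·44 = 44352; cumulative 79200
Total: 79200 scalar multiplications.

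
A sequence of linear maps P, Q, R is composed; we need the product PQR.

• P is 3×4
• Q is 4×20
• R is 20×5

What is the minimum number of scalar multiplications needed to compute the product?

460

Order (P(QR)): (QR): 4×20 by 20×5 → 4×5, cost 4·20·5 = 400; (P(QR)): 3×4 by 4×5 → 3×5, cost 3·4·5 = 60; cumulative 460. Total 460.
Order ((PQ)R): (PQ): 3×4 by 4×20 → 3×20, cost 3·4·20 = 240; ((PQ)R): 3×20 by 20×5 → 3×5, cost 3·20·5 = 300; cumulative 540. Total 540.
Minimum: 460.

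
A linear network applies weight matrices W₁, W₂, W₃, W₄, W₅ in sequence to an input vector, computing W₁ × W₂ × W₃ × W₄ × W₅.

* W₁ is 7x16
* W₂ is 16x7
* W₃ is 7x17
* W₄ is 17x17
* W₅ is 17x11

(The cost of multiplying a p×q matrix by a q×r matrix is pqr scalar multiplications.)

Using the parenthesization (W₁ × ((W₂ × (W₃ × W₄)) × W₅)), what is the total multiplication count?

8151

(W₃ × W₄): 7×17 by 17×17 → 7×17, cost 7·17·17 = 2023
(W₂ × (W₃ × W₄)): 16×7 by 7×17 → 16×17, cost 16·7·17 = 1904; cumulative 3927
((W₂ × (W₃ × W₄)) × W₅): 16×17 by 17×11 → 16×11, cost 16·17·11 = 2992; cumulative 6919
(W₁ × ((W₂ × (W₃ × W₄)) × W₅)): 7×16 by 16×11 → 7×11, cost 7·16·11 = 1232; cumulative 8151
Total: 8151 scalar multiplications.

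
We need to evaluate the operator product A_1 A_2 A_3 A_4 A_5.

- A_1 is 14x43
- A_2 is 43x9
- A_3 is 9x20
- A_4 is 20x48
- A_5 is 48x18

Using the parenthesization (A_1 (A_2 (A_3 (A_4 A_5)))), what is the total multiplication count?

38322

(A_4 A_5): 20×48 by 48×18 → 20×18, cost 20·48·18 = 17280
(A_3 (A_4 A_5)): 9×20 by 20×18 → 9×18, cost 9·20·18 = 3240; cumulative 20520
(A_2 (A_3 (A_4 A_5))): 43×9 by 9×18 → 43×18, cost 43·9·18 = 6966; cumulative 27486
(A_1 (A_2 (A_3 (A_4 A_5)))): 14×43 by 43×18 → 14×18, cost 14·43·18 = 10836; cumulative 38322
Total: 38322 scalar multiplications.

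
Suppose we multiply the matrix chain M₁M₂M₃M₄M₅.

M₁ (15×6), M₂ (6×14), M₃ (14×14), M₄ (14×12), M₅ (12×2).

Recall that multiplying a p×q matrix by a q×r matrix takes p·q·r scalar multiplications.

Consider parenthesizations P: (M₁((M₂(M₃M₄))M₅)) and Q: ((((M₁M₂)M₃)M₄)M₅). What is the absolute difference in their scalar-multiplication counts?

3396

Order P = (M₁((M₂(M₃M₄))M₅)): (M₃M₄): 14×14 by 14×12 → 14×12, cost 14·14·12 = 2352; (M₂(M₃M₄)): 6×14 by 14×12 → 6×12, cost 6·14·12 = 1008; cumulative 3360; ((M₂(M₃M₄))M₅): 6×12 by 12×2 → 6×2, cost 6·12·2 = 144; cumulative 3504; (M₁((M₂(M₃M₄))M₅)): 15×6 by 6×2 → 15×2, cost 15·6·2 = 180; cumulative 3684. Total 3684.
Order Q = ((((M₁M₂)M₃)M₄)M₅): (M₁M₂): 15×6 by 6×14 → 15×14, cost 15·6·14 = 1260; ((M₁M₂)M₃): 15×14 by 14×14 → 15×14, cost 15·14·14 = 2940; cumulative 4200; (((M₁M₂)M₃)M₄): 15×14 by 14×12 → 15×12, cost 15·14·12 = 2520; cumulative 6720; ((((M₁M₂)M₃)M₄)M₅): 15×12 by 12×2 → 15×2, cost 15·12·2 = 360; cumulative 7080. Total 7080.
Difference: |3684 − 7080| = 3396.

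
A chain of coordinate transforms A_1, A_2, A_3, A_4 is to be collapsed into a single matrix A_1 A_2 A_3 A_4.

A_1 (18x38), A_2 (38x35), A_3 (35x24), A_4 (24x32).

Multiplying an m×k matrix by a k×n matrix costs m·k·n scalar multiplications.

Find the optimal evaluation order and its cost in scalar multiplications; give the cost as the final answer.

52884

Adjacent pairs: A_1A_2 = 18·38·35 = 23940; A_2A_3 = 38·35·24 = 31920; A_3A_4 = 35·24·32 = 26880.
Length 3: A_1..A_3: k=1: 0+31920+18·38·24=48336; k=2: 23940+0+18·35·24=39060 → min 39060 | A_2..A_4: k=2: 0+26880+38·35·32=69440; k=3: 31920+0+38·24·32=61104 → min 61104.
Length 4: A_1..A_4: k=1: 0+61104+18·38·32=82992; k=2: 23940+26880+18·35·32=70980; k=3: 39060+0+18·24·32=52884 → min 52884.
Optimal parenthesization: (((A_1 A_2) A_3) A_4) with cost 52884.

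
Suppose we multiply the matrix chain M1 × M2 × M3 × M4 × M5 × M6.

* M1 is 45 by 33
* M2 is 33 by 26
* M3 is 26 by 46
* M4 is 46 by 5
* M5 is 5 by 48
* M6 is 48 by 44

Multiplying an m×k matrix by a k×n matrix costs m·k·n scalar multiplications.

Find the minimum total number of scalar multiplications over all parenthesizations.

Adjacent pairs: M1M2 = 45·33·26 = 38610; M2M3 = 33·26·46 = 39468; M3M4 = 26·46·5 = 5980; M4M5 = 46·5·48 = 11040; M5M6 = 5·48·44 = 10560.
Length 3: M1..M3: k=1: 0+39468+45·33·46=107778; k=2: 38610+0+45·26·46=92430 → min 92430 | M2..M4: k=2: 0+5980+33·26·5=10270; k=3: 39468+0+33·46·5=47058 → min 10270 | M3..M5: k=3: 0+11040+26·46·48=68448; k=4: 5980+0+26·5·48=12220 → min 12220 | M4..M6: k=4: 0+10560+46·5·44=20680; k=5: 11040+0+46·48·44=108192 → min 20680.
Length 4: M1..M4: k=1: 0+10270+45·33·5=17695; k=2: 38610+5980+45·26·5=50440; k=3: 92430+0+45·46·5=102780 → min 17695 | M2..M5: k=2: 0+12220+33·26·48=53404; k=3: 39468+11040+33·46·48=123372; k=4: 10270+0+33·5·48=18190 → min 18190 | M3..M6: k=3: 0+20680+26·46·44=73304; k=4: 5980+10560+26·5·44=22260; k=5: 12220+0+26·48·44=67132 → min 22260.
Length 5: M1..M5: k=1: 0+18190+45·33·48=89470; k=2: 38610+12220+45·26·48=106990; k=3: 92430+11040+45·46·48=202830; k=4: 17695+0+45·5·48=28495 → min 28495 | M2..M6: k=2: 0+22260+33·26·44=60012; k=3: 39468+20680+33·46·44=126940; k=4: 10270+10560+33·5·44=28090; k=5: 18190+0+33·48·44=87886 → min 28090.
Length 6: M1..M6: k=1: 0+28090+45·33·44=93430; k=2: 38610+22260+45·26·44=112350; k=3: 92430+20680+45·46·44=204190; k=4: 17695+10560+45·5·44=38155; k=5: 28495+0+45·48·44=123535 → min 38155.
Optimal order: ((M1 × (M2 × (M3 × M4))) × (M5 × M6)) with cost 38155.

38155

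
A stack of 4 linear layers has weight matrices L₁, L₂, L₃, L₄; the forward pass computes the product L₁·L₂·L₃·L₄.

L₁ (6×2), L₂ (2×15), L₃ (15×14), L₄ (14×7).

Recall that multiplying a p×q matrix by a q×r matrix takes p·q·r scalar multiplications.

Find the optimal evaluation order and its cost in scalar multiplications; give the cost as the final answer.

700

Adjacent pairs: L₁L₂ = 6·2·15 = 180; L₂L₃ = 2·15·14 = 420; L₃L₄ = 15·14·7 = 1470.
Length 3: L₁..L₃: k=1: 0+420+6·2·14=588; k=2: 180+0+6·15·14=1440 → min 588 | L₂..L₄: k=2: 0+1470+2·15·7=1680; k=3: 420+0+2·14·7=616 → min 616.
Length 4: L₁..L₄: k=1: 0+616+6·2·7=700; k=2: 180+1470+6·15·7=2280; k=3: 588+0+6·14·7=1176 → min 700.
Optimal parenthesization: (L₁·((L₂·L₃)·L₄)) with cost 700.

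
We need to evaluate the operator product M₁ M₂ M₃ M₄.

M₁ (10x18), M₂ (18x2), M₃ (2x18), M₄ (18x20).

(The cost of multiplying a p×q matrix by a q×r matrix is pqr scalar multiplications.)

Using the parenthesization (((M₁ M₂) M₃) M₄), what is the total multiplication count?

4320

(M₁ M₂): 10×18 by 18×2 → 10×2, cost 10·18·2 = 360
((M₁ M₂) M₃): 10×2 by 2×18 → 10×18, cost 10·2·18 = 360; cumulative 720
(((M₁ M₂) M₃) M₄): 10×18 by 18×20 → 10×20, cost 10·18·20 = 3600; cumulative 4320
Total: 4320 scalar multiplications.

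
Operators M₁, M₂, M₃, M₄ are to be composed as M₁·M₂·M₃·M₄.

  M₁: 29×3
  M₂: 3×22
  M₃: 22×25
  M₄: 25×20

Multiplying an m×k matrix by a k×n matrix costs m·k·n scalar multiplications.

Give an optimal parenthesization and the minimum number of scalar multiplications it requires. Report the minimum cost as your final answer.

Adjacent pairs: M₁M₂ = 29·3·22 = 1914; M₂M₃ = 3·22·25 = 1650; M₃M₄ = 22·25·20 = 11000.
Length 3: M₁..M₃: k=1: 0+1650+29·3·25=3825; k=2: 1914+0+29·22·25=17864 → min 3825 | M₂..M₄: k=2: 0+11000+3·22·20=12320; k=3: 1650+0+3·25·20=3150 → min 3150.
Length 4: M₁..M₄: k=1: 0+3150+29·3·20=4890; k=2: 1914+11000+29·22·20=25674; k=3: 3825+0+29·25·20=18325 → min 4890.
Optimal parenthesization: (M₁·((M₂·M₃)·M₄)) with cost 4890.

4890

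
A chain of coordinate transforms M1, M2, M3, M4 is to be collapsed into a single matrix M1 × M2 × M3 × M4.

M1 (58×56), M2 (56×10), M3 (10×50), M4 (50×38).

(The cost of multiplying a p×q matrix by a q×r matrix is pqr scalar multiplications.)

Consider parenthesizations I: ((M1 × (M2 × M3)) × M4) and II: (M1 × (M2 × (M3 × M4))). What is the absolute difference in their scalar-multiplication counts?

Order I = ((M1 × (M2 × M3)) × M4): (M2 × M3): 56×10 by 10×50 → 56×50, cost 56·10·50 = 28000; (M1 × (M2 × M3)): 58×56 by 56×50 → 58×50, cost 58·56·50 = 162400; cumulative 190400; ((M1 × (M2 × M3)) × M4): 58×50 by 50×38 → 58×38, cost 58·50·38 = 110200; cumulative 300600. Total 300600.
Order II = (M1 × (M2 × (M3 × M4))): (M3 × M4): 10×50 by 50×38 → 10×38, cost 10·50·38 = 19000; (M2 × (M3 × M4)): 56×10 by 10×38 → 56×38, cost 56·10·38 = 21280; cumulative 40280; (M1 × (M2 × (M3 × M4))): 58×56 by 56×38 → 58×38, cost 58·56·38 = 123424; cumulative 163704. Total 163704.
Difference: |300600 − 163704| = 136896.

136896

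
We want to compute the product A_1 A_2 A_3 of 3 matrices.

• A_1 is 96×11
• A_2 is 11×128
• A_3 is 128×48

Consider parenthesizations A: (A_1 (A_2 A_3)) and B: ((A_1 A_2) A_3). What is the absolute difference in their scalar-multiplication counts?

606720

Order A = (A_1 (A_2 A_3)): (A_2 A_3): 11×128 by 128×48 → 11×48, cost 11·128·48 = 67584; (A_1 (A_2 A_3)): 96×11 by 11×48 → 96×48, cost 96·11·48 = 50688; cumulative 118272. Total 118272.
Order B = ((A_1 A_2) A_3): (A_1 A_2): 96×11 by 11×128 → 96×128, cost 96·11·128 = 135168; ((A_1 A_2) A_3): 96×128 by 128×48 → 96×48, cost 96·128·48 = 589824; cumulative 724992. Total 724992.
Difference: |118272 − 724992| = 606720.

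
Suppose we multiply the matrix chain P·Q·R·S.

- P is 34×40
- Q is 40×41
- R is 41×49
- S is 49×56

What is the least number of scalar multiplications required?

217362

Adjacent pairs: PQ = 34·40·41 = 55760; QR = 40·41·49 = 80360; RS = 41·49·56 = 112504.
Length 3: P..R: k=1: 0+80360+34·40·49=147000; k=2: 55760+0+34·41·49=124066 → min 124066 | Q..S: k=2: 0+112504+40·41·56=204344; k=3: 80360+0+40·49·56=190120 → min 190120.
Length 4: P..S: k=1: 0+190120+34·40·56=266280; k=2: 55760+112504+34·41·56=246328; k=3: 124066+0+34·49·56=217362 → min 217362.
Optimal order: (((P·Q)·R)·S) with cost 217362.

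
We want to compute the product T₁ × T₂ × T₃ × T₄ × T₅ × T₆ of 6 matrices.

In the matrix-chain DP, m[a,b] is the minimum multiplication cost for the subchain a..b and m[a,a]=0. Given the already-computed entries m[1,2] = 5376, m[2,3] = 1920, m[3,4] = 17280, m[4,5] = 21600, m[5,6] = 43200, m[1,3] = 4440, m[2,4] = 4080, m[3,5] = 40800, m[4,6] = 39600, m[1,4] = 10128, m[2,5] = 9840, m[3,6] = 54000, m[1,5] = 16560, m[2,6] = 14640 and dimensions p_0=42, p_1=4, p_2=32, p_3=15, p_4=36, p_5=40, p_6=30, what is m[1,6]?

19680

m[1,6] = min over k∈[1,5] of m[1,k]+m[k+1,6]+p_{0}·p_k·p_{6}.
k=1: 0 + 14640 + 42·4·30 = 19680; k=2: 5376 + 54000 + 42·32·30 = 99696; k=3: 4440 + 39600 + 42·15·30 = 62940; k=4: 10128 + 43200 + 42·36·30 = 98688; k=5: 16560 + 0 + 42·40·30 = 66960.
Minimum: 19680 at k=1.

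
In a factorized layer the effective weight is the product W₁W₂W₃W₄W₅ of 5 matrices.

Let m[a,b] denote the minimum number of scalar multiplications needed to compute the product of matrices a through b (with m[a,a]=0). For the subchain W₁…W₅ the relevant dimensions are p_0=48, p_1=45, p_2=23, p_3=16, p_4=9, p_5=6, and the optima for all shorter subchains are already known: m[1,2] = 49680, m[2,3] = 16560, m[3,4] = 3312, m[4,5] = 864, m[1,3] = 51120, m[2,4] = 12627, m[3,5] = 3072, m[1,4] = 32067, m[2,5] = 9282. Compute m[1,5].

22242

m[1,5] = min over k∈[1,4] of m[1,k]+m[k+1,5]+p_{0}·p_k·p_{5}.
k=1: 0 + 9282 + 48·45·6 = 22242; k=2: 49680 + 3072 + 48·23·6 = 59376; k=3: 51120 + 864 + 48·16·6 = 56592; k=4: 32067 + 0 + 48·9·6 = 34659.
Minimum: 22242 at k=1.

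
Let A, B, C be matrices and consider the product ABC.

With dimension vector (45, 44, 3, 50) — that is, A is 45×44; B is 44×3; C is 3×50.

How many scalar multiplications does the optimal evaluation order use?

12690

Order (A(BC)): (BC): 44×3 by 3×50 → 44×50, cost 44·3·50 = 6600; (A(BC)): 45×44 by 44×50 → 45×50, cost 45·44·50 = 99000; cumulative 105600. Total 105600.
Order ((AB)C): (AB): 45×44 by 44×3 → 45×3, cost 45·44·3 = 5940; ((AB)C): 45×3 by 3×50 → 45×50, cost 45·3·50 = 6750; cumulative 12690. Total 12690.
Minimum: 12690.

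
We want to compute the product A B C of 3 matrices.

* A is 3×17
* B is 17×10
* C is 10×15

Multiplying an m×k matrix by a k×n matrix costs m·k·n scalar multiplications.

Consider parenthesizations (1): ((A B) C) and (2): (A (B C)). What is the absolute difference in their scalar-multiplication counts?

Order (1) = ((A B) C): (A B): 3×17 by 17×10 → 3×10, cost 3·17·10 = 510; ((A B) C): 3×10 by 10×15 → 3×15, cost 3·10·15 = 450; cumulative 960. Total 960.
Order (2) = (A (B C)): (B C): 17×10 by 10×15 → 17×15, cost 17·10·15 = 2550; (A (B C)): 3×17 by 17×15 → 3×15, cost 3·17·15 = 765; cumulative 3315. Total 3315.
Difference: |960 − 3315| = 2355.

2355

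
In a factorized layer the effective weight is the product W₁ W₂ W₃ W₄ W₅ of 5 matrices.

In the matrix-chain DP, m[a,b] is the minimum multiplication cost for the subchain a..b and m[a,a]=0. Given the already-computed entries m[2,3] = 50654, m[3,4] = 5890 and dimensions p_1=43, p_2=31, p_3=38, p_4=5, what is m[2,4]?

m[2,4] = min over k∈[2,3] of m[2,k]+m[k+1,4]+p_{1}·p_k·p_{4}.
k=2: 0 + 5890 + 43·31·5 = 12555; k=3: 50654 + 0 + 43·38·5 = 58824.
Minimum: 12555 at k=2.

12555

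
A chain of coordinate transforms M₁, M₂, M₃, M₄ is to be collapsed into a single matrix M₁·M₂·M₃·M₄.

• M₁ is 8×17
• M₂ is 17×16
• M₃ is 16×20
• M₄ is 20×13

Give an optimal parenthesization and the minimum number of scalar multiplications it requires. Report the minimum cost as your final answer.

6816

Adjacent pairs: M₁M₂ = 8·17·16 = 2176; M₂M₃ = 17·16·20 = 5440; M₃M₄ = 16·20·13 = 4160.
Length 3: M₁..M₃: k=1: 0+5440+8·17·20=8160; k=2: 2176+0+8·16·20=4736 → min 4736 | M₂..M₄: k=2: 0+4160+17·16·13=7696; k=3: 5440+0+17·20·13=9860 → min 7696.
Length 4: M₁..M₄: k=1: 0+7696+8·17·13=9464; k=2: 2176+4160+8·16·13=8000; k=3: 4736+0+8·20·13=6816 → min 6816.
Optimal parenthesization: (((M₁·M₂)·M₃)·M₄) with cost 6816.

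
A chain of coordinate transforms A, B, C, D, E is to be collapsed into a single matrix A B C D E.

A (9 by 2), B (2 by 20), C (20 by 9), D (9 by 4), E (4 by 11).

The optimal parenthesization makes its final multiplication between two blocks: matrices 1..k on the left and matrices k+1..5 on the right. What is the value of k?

Adjacent pairs: AB = 9·2·20 = 360; BC = 2·20·9 = 360; CD = 20·9·4 = 720; DE = 9·4·11 = 396.
Length 3: A..C: k=1: 0+360+9·2·9=522; k=2: 360+0+9·20·9=1980 → min 522 | B..D: k=2: 0+720+2·20·4=880; k=3: 360+0+2·9·4=432 → min 432 | C..E: k=3: 0+396+20·9·11=2376; k=4: 720+0+20·4·11=1600 → min 1600.
Length 4: A..D: k=1: 0+432+9·2·4=504; k=2: 360+720+9·20·4=1800; k=3: 522+0+9·9·4=846 → min 504 | B..E: k=2: 0+1600+2·20·11=2040; k=3: 360+396+2·9·11=954; k=4: 432+0+2·4·11=520 → min 520.
Top-level splits: k=1: (A..A)·(B..E) → 0+520+9·2·11 = 718; k=2: (A..B)·(C..E) → 360+1600+9·20·11 = 3940; k=3: (A..C)·(D..E) → 522+396+9·9·11 = 1809; k=4: (A..D)·(E..E) → 504+0+9·4·11 = 900.
Best split is after A, i.e. k = 1.

1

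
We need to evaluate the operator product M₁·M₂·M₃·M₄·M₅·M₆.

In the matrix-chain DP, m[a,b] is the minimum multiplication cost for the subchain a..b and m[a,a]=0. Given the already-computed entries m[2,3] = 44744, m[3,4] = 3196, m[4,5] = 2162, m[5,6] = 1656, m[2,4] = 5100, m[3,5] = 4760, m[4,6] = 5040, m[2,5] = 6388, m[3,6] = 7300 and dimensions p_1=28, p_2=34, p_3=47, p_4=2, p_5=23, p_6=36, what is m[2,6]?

8772

m[2,6] = min over k∈[2,5] of m[2,k]+m[k+1,6]+p_{1}·p_k·p_{6}.
k=2: 0 + 7300 + 28·34·36 = 41572; k=3: 44744 + 5040 + 28·47·36 = 97160; k=4: 5100 + 1656 + 28·2·36 = 8772; k=5: 6388 + 0 + 28·23·36 = 29572.
Minimum: 8772 at k=4.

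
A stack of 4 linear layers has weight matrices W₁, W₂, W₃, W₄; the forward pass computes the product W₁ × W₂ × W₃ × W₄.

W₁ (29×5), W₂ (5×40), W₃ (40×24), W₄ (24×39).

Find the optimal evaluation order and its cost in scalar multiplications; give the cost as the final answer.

15135

Adjacent pairs: W₁W₂ = 29·5·40 = 5800; W₂W₃ = 5·40·24 = 4800; W₃W₄ = 40·24·39 = 37440.
Length 3: W₁..W₃: k=1: 0+4800+29·5·24=8280; k=2: 5800+0+29·40·24=33640 → min 8280 | W₂..W₄: k=2: 0+37440+5·40·39=45240; k=3: 4800+0+5·24·39=9480 → min 9480.
Length 4: W₁..W₄: k=1: 0+9480+29·5·39=15135; k=2: 5800+37440+29·40·39=88480; k=3: 8280+0+29·24·39=35424 → min 15135.
Optimal parenthesization: (W₁ × ((W₂ × W₃) × W₄)) with cost 15135.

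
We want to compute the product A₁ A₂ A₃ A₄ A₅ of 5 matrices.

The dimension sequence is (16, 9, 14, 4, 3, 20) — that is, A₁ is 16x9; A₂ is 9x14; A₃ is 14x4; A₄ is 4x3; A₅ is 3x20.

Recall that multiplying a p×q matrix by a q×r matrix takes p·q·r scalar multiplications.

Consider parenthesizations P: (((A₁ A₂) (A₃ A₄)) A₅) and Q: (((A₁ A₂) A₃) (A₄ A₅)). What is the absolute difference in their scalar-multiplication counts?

616

Order P = (((A₁ A₂) (A₃ A₄)) A₅): (A₁ A₂): 16×9 by 9×14 → 16×14, cost 16·9·14 = 2016; (A₃ A₄): 14×4 by 4×3 → 14×3, cost 14·4·3 = 168; ((A₁ A₂) (A₃ A₄)): 16×14 by 14×3 → 16×3, cost 16·14·3 = 672; cumulative 2856; (((A₁ A₂) (A₃ A₄)) A₅): 16×3 by 3×20 → 16×20, cost 16·3·20 = 960; cumulative 3816. Total 3816.
Order Q = (((A₁ A₂) A₃) (A₄ A₅)): (A₁ A₂): 16×9 by 9×14 → 16×14, cost 16·9·14 = 2016; ((A₁ A₂) A₃): 16×14 by 14×4 → 16×4, cost 16·14·4 = 896; cumulative 2912; (A₄ A₅): 4×3 by 3×20 → 4×20, cost 4·3·20 = 240; (((A₁ A₂) A₃) (A₄ A₅)): 16×4 by 4×20 → 16×20, cost 16·4·20 = 1280; cumulative 4432. Total 4432.
Difference: |3816 − 4432| = 616.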